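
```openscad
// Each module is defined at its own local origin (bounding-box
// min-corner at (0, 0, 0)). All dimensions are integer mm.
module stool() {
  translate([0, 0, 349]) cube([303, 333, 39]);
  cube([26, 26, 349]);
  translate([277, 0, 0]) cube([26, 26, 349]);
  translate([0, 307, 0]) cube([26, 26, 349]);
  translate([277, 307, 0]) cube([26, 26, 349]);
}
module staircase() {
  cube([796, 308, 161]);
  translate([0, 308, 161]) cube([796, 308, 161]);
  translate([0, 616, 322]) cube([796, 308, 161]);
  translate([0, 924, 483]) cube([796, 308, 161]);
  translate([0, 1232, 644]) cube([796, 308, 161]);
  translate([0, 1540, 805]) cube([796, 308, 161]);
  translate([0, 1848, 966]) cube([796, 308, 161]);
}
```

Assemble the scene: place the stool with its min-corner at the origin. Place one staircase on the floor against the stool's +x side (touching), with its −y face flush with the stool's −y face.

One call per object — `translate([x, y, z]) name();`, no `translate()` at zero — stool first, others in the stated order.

stool();
translate([303, 0, 0]) staircase();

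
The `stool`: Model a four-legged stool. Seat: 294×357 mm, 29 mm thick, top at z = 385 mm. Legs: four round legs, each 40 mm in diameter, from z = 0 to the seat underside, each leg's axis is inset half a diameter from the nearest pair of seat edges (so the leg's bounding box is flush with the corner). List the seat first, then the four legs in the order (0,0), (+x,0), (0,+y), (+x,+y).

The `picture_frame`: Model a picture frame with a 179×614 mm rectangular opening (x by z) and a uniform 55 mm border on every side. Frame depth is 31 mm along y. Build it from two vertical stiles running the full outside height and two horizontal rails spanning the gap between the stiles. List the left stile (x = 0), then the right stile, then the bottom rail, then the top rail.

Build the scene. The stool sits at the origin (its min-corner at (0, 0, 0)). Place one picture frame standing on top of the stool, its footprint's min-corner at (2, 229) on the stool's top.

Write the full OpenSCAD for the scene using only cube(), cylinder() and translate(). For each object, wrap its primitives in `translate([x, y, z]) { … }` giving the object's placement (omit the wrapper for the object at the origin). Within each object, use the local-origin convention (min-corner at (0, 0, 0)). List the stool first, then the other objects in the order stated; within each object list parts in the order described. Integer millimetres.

translate([0, 0, 356]) cube([294, 357, 29]);
translate([20, 20, 0]) cylinder(h = 356, r = 20);
translate([274, 20, 0]) cylinder(h = 356, r = 20);
translate([20, 337, 0]) cylinder(h = 356, r = 20);
translate([274, 337, 0]) cylinder(h = 356, r = 20);
translate([2, 229, 385]) {
  cube([55, 31, 724]);
  translate([234, 0, 0]) cube([55, 31, 724]);
  translate([55, 0, 0]) cube([179, 31, 55]);
  translate([55, 0, 669]) cube([179, 31, 55]);
}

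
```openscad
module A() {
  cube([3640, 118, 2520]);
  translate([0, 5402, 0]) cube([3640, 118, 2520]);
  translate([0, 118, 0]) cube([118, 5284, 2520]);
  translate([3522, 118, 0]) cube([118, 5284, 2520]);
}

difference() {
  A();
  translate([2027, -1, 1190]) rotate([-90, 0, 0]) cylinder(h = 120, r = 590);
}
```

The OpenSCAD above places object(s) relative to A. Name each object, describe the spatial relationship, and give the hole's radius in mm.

The subtracted cylinder has r = 590 mm.

A is a house frame. The house frame has a circular hole through its front wall. The hole's radius is 590 mm.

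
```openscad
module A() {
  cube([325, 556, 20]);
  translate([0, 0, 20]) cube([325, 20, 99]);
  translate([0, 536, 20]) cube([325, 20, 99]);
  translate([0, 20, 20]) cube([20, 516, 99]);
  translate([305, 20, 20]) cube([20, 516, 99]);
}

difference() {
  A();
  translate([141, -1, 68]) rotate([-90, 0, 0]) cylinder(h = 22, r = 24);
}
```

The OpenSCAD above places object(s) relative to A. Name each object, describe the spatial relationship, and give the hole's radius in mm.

The subtracted cylinder has r = 24 mm.

A is an open box. The open box has a circular hole through its front wall. The hole's radius is 24 mm.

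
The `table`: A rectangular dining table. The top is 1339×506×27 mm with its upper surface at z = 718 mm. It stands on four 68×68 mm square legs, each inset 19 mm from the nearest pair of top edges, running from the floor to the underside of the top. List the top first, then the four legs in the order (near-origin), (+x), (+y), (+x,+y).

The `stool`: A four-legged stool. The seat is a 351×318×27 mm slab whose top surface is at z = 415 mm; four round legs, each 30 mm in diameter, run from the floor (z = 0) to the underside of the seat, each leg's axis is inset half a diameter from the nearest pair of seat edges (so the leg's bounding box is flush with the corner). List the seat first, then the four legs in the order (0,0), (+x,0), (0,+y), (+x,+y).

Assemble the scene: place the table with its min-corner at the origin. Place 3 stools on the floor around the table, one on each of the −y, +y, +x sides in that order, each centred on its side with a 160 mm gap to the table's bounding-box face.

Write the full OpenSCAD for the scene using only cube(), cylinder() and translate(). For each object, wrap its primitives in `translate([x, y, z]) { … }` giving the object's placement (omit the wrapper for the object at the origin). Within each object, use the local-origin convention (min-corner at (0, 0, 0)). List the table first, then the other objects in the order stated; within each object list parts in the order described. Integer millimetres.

translate([0, 0, 691]) cube([1339, 506, 27]);
translate([19, 19, 0]) cube([68, 68, 691]);
translate([1252, 19, 0]) cube([68, 68, 691]);
translate([19, 419, 0]) cube([68, 68, 691]);
translate([1252, 419, 0]) cube([68, 68, 691]);
translate([494, -478, 0]) {
  translate([0, 0, 388]) cube([351, 318, 27]);
  translate([15, 15, 0]) cylinder(h = 388, r = 15);
  translate([336, 15, 0]) cylinder(h = 388, r = 15);
  translate([15, 303, 0]) cylinder(h = 388, r = 15);
  translate([336, 303, 0]) cylinder(h = 388, r = 15);
}
translate([494, 666, 0]) {
  translate([0, 0, 388]) cube([351, 318, 27]);
  translate([15, 15, 0]) cylinder(h = 388, r = 15);
  translate([336, 15, 0]) cylinder(h = 388, r = 15);
  translate([15, 303, 0]) cylinder(h = 388, r = 15);
  translate([336, 303, 0]) cylinder(h = 388, r = 15);
}
translate([1499, 94, 0]) {
  translate([0, 0, 388]) cube([351, 318, 27]);
  translate([15, 15, 0]) cylinder(h = 388, r = 15);
  translate([336, 15, 0]) cylinder(h = 388, r = 15);
  translate([15, 303, 0]) cylinder(h = 388, r = 15);
  translate([336, 303, 0]) cylinder(h = 388, r = 15);
}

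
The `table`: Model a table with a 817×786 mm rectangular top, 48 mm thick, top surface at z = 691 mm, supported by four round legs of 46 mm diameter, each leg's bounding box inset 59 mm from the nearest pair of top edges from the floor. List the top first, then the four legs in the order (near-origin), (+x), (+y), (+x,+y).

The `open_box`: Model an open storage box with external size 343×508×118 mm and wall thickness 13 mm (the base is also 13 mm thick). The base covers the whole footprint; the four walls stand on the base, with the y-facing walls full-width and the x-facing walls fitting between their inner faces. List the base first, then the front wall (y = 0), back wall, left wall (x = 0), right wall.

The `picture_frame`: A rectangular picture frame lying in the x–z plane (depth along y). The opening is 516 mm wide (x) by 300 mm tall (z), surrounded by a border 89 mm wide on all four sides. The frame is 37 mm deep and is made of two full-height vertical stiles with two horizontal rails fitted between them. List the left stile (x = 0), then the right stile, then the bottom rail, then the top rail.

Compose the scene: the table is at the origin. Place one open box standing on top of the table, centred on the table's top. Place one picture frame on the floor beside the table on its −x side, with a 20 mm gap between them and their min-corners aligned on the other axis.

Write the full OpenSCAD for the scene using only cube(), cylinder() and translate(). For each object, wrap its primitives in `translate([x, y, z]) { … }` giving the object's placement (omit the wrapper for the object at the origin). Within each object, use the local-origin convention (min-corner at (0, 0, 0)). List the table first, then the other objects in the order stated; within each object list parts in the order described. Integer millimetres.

translate([0, 0, 643]) cube([817, 786, 48]);
translate([82, 82, 0]) cylinder(h = 643, r = 23);
translate([735, 82, 0]) cylinder(h = 643, r = 23);
translate([82, 704, 0]) cylinder(h = 643, r = 23);
translate([735, 704, 0]) cylinder(h = 643, r = 23);
translate([237, 139, 691]) {
  cube([343, 508, 13]);
  translate([0, 0, 13]) cube([343, 13, 105]);
  translate([0, 495, 13]) cube([343, 13, 105]);
  translate([0, 13, 13]) cube([13, 482, 105]);
  translate([330, 13, 13]) cube([13, 482, 105]);
}
translate([-714, 0, 0]) {
  cube([89, 37, 478]);
  translate([605, 0, 0]) cube([89, 37, 478]);
  translate([89, 0, 0]) cube([516, 37, 89]);
  translate([89, 0, 389]) cube([516, 37, 89]);
}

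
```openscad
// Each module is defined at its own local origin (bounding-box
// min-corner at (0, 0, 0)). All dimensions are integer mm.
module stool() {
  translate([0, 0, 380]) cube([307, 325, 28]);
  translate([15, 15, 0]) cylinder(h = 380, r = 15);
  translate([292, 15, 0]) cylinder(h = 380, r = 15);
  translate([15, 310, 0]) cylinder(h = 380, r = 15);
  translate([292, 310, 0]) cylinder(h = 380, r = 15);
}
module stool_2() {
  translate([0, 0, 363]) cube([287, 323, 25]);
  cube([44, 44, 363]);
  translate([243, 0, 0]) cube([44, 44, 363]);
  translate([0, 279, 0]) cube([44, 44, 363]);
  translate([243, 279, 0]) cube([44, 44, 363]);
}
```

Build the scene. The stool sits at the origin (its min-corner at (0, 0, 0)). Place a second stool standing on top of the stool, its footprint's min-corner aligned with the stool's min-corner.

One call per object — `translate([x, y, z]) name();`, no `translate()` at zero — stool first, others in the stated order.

stool();
translate([0, 0, 408]) stool_2();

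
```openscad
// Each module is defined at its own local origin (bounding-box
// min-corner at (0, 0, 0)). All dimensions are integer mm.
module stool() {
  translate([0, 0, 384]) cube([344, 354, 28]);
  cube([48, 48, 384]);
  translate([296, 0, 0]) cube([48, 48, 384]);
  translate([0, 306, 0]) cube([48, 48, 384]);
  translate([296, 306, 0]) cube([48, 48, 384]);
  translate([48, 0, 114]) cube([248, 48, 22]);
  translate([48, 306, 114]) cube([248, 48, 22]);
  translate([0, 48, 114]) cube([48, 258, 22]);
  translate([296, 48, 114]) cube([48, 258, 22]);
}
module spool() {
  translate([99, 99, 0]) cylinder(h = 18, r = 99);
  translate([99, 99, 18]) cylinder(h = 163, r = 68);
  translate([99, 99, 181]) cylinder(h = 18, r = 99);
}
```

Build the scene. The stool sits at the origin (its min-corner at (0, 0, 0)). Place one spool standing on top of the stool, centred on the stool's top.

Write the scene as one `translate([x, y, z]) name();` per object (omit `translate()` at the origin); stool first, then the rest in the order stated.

stool();
translate([73, 78, 412]) spool();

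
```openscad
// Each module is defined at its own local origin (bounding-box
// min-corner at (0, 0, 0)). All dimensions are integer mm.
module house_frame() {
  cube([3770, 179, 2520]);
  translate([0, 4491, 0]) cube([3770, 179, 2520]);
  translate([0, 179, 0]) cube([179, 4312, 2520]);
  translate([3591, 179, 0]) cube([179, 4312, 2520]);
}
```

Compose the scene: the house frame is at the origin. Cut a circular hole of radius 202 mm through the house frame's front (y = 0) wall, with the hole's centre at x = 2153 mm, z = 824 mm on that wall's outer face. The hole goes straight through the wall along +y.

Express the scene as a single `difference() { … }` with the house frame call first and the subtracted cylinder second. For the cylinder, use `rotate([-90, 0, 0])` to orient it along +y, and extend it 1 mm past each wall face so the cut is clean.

difference() {
  house_frame();
  translate([2153, -1, 824]) rotate([-90, 0, 0]) cylinder(h = 181, r = 202);
}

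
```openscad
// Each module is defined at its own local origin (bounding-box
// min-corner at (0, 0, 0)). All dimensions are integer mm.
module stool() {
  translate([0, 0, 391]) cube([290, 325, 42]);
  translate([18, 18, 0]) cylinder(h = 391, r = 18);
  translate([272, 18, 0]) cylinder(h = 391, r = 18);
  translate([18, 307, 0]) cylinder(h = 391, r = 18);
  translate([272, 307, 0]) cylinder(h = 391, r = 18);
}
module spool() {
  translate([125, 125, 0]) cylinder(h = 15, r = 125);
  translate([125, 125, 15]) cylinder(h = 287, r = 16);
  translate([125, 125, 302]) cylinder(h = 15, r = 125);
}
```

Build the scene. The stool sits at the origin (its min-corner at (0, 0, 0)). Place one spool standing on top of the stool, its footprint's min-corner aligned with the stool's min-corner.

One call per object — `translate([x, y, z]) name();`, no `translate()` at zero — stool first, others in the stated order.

stool();
translate([0, 0, 433]) spool();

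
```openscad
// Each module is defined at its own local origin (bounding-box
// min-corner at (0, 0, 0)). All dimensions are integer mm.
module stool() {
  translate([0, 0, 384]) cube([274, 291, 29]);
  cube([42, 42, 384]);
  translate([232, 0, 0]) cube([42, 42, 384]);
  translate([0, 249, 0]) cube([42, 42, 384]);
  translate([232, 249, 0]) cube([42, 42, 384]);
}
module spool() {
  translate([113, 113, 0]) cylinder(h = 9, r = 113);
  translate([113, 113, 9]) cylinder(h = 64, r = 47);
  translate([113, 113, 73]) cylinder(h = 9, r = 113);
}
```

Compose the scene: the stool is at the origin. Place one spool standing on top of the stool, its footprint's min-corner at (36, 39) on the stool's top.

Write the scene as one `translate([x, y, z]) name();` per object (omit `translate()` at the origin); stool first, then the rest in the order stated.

stool();
translate([36, 39, 413]) spool();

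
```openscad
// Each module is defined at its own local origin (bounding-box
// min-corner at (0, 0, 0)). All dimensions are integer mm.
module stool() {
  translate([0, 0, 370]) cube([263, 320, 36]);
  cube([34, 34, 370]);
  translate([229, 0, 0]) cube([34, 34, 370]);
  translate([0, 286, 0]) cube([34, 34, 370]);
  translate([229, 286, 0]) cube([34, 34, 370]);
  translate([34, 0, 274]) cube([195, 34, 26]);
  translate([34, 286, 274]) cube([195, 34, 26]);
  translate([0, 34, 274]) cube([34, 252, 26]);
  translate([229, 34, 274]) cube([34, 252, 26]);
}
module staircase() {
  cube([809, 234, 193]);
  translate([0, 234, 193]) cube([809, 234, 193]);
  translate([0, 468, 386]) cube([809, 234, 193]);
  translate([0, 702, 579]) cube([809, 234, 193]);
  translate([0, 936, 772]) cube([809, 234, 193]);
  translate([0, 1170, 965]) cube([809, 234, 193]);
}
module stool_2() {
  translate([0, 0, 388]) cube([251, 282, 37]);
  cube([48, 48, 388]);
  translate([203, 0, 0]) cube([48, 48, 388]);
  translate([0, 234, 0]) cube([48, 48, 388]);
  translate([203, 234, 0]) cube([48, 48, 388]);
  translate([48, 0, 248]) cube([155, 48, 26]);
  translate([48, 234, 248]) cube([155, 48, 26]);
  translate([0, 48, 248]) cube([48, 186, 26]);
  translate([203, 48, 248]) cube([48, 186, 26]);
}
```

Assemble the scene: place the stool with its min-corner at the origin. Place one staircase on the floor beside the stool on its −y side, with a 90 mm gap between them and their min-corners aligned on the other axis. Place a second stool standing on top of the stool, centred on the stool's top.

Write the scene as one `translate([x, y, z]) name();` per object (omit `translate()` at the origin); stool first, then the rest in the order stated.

stool();
translate([0, -1494, 0]) staircase();
translate([6, 19, 406]) stool_2();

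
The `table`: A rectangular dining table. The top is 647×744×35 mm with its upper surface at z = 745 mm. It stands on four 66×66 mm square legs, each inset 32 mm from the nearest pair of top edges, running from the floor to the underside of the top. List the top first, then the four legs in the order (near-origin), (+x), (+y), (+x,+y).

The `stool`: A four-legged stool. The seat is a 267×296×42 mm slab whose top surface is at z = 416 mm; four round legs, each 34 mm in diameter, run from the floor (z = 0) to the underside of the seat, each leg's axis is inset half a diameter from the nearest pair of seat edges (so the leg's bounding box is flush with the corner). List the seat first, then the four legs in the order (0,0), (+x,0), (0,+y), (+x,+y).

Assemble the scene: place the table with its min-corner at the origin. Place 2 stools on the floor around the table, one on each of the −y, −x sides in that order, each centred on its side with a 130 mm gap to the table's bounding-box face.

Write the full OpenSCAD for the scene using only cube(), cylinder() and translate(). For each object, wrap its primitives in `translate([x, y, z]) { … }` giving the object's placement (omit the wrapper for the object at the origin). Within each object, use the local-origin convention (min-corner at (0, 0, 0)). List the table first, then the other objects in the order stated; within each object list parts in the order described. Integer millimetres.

translate([0, 0, 710]) cube([647, 744, 35]);
translate([32, 32, 0]) cube([66, 66, 710]);
translate([549, 32, 0]) cube([66, 66, 710]);
translate([32, 646, 0]) cube([66, 66, 710]);
translate([549, 646, 0]) cube([66, 66, 710]);
translate([190, -426, 0]) {
  translate([0, 0, 374]) cube([267, 296, 42]);
  translate([17, 17, 0]) cylinder(h = 374, r = 17);
  translate([250, 17, 0]) cylinder(h = 374, r = 17);
  translate([17, 279, 0]) cylinder(h = 374, r = 17);
  translate([250, 279, 0]) cylinder(h = 374, r = 17);
}
translate([-397, 224, 0]) {
  translate([0, 0, 374]) cube([267, 296, 42]);
  translate([17, 17, 0]) cylinder(h = 374, r = 17);
  translate([250, 17, 0]) cylinder(h = 374, r = 17);
  translate([17, 279, 0]) cylinder(h = 374, r = 17);
  translate([250, 279, 0]) cylinder(h = 374, r = 17);
}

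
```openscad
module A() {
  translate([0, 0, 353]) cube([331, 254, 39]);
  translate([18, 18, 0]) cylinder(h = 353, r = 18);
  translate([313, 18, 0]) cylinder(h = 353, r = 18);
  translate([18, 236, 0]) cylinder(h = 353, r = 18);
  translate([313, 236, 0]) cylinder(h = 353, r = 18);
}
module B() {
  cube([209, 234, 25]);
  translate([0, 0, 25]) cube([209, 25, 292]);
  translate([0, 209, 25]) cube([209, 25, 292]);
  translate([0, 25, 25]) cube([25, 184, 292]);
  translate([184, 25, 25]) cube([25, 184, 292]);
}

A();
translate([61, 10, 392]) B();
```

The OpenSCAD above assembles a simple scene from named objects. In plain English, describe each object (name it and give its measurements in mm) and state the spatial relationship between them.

A is a four-legged stool. The seat is 331×254 mm, 39 mm thick, top at z = 392 mm. It stands on four round legs, each 36 mm in diameter, from z = 0 to the seat underside, each leg's axis is inset half a diameter from the nearest pair of seat edges (so the leg's bounding box is flush with the corner).

B is an open-topped rectangular box: outside dimensions 209×234×317 mm, with a uniform wall and base thickness of 25 mm. The base is a full 209×234 slab on the floor; four walls sit on top of the base. The front and back walls (the −y and +y sides) span the full width; the two side walls fit between them.

The open box is on top of the stool, centred.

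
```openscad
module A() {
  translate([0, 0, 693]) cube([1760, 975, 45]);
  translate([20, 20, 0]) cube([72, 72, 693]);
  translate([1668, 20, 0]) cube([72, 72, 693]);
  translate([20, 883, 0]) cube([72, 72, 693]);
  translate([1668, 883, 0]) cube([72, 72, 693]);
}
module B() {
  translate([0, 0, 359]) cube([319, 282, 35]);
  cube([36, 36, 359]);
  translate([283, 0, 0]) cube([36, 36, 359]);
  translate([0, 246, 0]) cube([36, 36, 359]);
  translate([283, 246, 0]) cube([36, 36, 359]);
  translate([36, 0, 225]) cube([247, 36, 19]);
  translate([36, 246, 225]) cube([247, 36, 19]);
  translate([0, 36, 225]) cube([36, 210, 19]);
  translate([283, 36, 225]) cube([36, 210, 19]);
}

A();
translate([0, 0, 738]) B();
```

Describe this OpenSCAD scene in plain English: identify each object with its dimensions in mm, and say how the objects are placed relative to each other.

A is a table with a 1760×975 mm rectangular top, 45 mm thick, top surface at z = 738 mm, supported by four 72×72 mm square legs, each inset 20 mm from the nearest pair of top edges, running from the floor.

B is a simple wooden stool: a rectangular seat 319 mm (x) by 282 mm (y), 35 mm thick, top face at z = 394 mm, on four square legs, each 36×36 mm in cross-section. The legs rest on z = 0, each flush with a corner of the seat. Four stretchers, 36 mm wide and 19 mm tall, connect adjacent legs with their undersides at z = 225 mm, each running between the inner faces of the legs it joins and aligned with the legs' outer faces on the other axis.

The stool is on top of the table.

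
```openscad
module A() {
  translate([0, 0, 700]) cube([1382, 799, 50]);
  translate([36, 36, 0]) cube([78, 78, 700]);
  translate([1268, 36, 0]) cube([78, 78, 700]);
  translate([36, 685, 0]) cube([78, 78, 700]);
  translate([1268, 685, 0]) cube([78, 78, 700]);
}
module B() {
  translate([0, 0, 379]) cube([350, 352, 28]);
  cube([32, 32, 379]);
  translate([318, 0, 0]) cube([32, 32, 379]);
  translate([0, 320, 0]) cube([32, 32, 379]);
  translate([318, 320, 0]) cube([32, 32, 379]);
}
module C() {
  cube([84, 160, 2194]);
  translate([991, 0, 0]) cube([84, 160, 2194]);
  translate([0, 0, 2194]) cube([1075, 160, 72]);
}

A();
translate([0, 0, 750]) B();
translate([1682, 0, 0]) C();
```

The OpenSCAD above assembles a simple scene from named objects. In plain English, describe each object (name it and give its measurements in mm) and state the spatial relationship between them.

A is a rectangular dining table. The top is 1382×799×50 mm with its upper surface at z = 750 mm. It stands on four 78×78 mm square legs, each inset 36 mm from the nearest pair of top edges, running from the floor to the underside of the top.

B is a simple wooden stool: a rectangular seat 350 mm (x) by 352 mm (y), 28 mm thick, top face at z = 407 mm, on four square legs, each 32×32 mm in cross-section. The legs rest on z = 0, each flush with a corner of the seat.

C is a rectangular door frame: two vertical jambs of 84×160 mm section, 2194 mm tall, with a clear opening 907 mm wide between their inner faces. A header 72 mm tall and 160 mm deep lies on top of the jambs and spans the full outside width.

The stool is on top of the table. The door frame is on the floor beside the table on its +x side.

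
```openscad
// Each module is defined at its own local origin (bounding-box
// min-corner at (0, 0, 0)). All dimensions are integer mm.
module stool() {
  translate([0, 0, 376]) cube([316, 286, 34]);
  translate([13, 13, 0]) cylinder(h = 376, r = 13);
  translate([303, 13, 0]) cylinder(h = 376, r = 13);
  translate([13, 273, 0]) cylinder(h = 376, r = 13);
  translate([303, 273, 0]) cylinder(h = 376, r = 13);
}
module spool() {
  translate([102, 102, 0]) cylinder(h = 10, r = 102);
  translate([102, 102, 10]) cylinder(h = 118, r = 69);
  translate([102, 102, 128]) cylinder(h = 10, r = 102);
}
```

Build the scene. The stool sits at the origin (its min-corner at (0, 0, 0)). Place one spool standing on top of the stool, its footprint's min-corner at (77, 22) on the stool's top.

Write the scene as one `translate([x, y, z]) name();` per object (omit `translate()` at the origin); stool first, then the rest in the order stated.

stool();
translate([77, 22, 410]) spool();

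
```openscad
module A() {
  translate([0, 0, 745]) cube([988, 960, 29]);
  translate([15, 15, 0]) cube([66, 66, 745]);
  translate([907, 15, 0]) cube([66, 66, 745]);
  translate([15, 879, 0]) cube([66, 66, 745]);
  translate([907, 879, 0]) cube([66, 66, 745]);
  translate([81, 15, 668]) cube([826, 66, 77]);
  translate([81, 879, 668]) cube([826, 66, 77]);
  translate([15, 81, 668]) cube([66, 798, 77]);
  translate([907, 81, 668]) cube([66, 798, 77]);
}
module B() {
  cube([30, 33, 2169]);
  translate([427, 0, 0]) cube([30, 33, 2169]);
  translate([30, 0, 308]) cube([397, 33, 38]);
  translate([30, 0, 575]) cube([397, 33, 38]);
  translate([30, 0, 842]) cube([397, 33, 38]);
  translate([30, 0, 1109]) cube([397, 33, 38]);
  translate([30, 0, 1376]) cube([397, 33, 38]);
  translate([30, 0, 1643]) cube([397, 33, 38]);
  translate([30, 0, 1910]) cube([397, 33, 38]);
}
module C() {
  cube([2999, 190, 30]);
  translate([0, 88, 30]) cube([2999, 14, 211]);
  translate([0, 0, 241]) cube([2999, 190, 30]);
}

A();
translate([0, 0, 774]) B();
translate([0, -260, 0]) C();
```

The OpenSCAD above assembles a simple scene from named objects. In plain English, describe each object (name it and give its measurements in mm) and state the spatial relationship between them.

A is a table: top 988 mm (x) × 960 mm (y), 29 mm thick, upper face at z = 774 mm, on four 66×66 mm square legs, each inset 15 mm from the nearest pair of top edges, running from z = 0 to the bottom of the top. Four apron rails, 66 mm thick and 77 mm tall, run between adjacent legs with their top edges flush with the underside of the top and their outer faces flush with the legs' outer faces.

B is a straight ladder. Two 30×33 mm vertical rails, 2169 mm tall, stand 457 mm apart (outside-to-outside) with their front faces coplanar on the −y side. 7 rungs, each 33 mm deep and 38 mm tall, span between the inner faces of the rails, front faces flush with the rails. The lowest rung's underside is at z = 308 mm and rungs are spaced 267 mm apart (underside to underside).

C is an I-beam lying along x, 2999 mm long. Overall section height 271 mm. Two flanges 190 mm wide (y) and 30 mm thick, one on the floor and one at the top; a web 14 mm thick runs between them, centred on the flange width.

The ladder is on top of the table. The I-beam is on the floor beside the table on its −y side.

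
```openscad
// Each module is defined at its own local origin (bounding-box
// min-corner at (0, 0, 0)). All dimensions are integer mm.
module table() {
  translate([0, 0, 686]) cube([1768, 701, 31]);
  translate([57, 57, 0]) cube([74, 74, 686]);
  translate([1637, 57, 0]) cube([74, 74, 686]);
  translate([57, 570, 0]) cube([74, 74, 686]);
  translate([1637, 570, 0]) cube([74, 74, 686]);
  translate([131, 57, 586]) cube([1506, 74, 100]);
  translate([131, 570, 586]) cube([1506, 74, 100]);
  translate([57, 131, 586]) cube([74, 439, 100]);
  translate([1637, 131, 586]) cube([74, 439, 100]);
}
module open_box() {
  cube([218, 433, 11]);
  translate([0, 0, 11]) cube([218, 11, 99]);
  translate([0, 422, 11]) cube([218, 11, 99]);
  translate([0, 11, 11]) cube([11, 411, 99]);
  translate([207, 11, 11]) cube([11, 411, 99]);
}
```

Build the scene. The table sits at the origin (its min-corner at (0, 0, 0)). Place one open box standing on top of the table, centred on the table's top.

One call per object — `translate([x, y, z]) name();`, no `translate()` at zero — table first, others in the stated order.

table();
translate([775, 134, 717]) open_box();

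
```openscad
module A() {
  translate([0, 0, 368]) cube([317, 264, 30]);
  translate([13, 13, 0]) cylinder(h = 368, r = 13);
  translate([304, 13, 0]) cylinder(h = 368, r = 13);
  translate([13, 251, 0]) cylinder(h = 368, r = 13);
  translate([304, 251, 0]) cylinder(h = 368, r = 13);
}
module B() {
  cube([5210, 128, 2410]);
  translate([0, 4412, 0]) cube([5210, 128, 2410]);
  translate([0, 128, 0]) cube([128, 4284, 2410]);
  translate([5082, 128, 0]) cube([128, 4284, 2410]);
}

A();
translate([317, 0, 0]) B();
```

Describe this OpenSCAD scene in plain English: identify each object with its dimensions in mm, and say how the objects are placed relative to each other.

A is a simple wooden stool: a rectangular seat 317 mm (x) by 264 mm (y), 30 mm thick, top face at z = 398 mm, on four round legs, each 26 mm in diameter. The legs rest on z = 0, each leg's axis is inset half a diameter from the nearest pair of seat edges (so the leg's bounding box is flush with the corner).

B is the wall frame of a small rectangular building: four walls, each 2410 mm tall and 128 mm thick, enclosing a footprint 5210 mm (x) by 4540 mm (y) outside-to-outside, with no floor or roof. The front and back walls (the −y and +y sides) span the full width; the two side walls fit between them.

The house frame is against the stool's +x side, with their −y faces flush.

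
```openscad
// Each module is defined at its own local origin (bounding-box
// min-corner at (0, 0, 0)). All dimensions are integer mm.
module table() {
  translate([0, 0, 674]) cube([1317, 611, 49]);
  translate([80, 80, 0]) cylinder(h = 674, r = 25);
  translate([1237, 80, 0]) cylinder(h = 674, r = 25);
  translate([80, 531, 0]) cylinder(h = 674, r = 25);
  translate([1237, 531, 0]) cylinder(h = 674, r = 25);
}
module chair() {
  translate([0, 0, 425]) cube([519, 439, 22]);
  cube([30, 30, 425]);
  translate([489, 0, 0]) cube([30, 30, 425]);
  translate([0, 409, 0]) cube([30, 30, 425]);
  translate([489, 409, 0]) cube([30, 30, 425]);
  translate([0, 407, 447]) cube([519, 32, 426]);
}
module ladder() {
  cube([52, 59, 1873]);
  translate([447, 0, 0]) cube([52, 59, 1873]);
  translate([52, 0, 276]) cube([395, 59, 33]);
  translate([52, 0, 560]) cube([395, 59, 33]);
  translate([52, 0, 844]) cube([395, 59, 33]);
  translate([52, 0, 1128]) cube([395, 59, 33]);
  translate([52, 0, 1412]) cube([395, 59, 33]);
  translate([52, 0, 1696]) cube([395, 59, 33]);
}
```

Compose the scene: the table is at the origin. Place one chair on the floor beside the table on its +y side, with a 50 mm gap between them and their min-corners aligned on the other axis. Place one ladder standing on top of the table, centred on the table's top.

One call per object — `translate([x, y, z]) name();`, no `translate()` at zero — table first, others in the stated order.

table();
translate([0, 661, 0]) chair();
translate([409, 276, 723]) ladder();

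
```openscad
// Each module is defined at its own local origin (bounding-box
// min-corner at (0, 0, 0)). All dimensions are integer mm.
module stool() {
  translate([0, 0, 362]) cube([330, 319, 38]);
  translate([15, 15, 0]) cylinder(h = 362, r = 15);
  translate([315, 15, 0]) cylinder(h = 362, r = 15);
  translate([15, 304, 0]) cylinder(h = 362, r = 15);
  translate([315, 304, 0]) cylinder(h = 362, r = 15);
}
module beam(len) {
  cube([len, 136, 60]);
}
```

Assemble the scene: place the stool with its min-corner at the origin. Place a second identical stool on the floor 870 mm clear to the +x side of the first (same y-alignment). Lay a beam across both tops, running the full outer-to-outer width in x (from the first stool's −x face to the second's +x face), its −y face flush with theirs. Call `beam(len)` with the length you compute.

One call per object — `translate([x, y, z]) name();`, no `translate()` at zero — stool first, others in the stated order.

stool();
translate([1200, 0, 0]) stool();
translate([0, 0, 400]) beam(1530);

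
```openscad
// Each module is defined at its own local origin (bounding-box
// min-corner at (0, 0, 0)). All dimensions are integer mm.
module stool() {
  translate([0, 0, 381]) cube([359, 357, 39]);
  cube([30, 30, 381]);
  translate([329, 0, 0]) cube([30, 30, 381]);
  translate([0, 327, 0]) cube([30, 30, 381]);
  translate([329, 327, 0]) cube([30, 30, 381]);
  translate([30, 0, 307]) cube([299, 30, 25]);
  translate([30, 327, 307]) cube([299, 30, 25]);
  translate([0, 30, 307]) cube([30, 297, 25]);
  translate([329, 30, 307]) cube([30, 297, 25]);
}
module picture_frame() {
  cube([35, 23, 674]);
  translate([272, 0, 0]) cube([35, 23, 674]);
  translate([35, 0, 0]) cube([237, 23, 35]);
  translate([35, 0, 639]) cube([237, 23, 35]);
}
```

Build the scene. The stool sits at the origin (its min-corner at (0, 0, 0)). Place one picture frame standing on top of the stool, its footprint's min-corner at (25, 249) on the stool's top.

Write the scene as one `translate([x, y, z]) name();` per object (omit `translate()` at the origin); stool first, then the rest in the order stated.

stool();
translate([25, 249, 420]) picture_frame();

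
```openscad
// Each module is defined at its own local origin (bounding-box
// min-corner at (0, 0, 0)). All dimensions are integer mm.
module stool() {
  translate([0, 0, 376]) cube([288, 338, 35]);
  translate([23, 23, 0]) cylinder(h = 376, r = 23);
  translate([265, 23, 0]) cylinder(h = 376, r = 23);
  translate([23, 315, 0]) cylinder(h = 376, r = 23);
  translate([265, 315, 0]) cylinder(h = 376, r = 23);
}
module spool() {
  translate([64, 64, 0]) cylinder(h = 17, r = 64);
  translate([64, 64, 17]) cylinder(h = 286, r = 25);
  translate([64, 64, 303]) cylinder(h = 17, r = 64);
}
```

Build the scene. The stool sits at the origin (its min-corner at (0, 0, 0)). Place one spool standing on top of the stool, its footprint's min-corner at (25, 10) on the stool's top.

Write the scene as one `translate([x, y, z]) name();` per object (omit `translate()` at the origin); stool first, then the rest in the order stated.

stool();
translate([25, 10, 411]) spool();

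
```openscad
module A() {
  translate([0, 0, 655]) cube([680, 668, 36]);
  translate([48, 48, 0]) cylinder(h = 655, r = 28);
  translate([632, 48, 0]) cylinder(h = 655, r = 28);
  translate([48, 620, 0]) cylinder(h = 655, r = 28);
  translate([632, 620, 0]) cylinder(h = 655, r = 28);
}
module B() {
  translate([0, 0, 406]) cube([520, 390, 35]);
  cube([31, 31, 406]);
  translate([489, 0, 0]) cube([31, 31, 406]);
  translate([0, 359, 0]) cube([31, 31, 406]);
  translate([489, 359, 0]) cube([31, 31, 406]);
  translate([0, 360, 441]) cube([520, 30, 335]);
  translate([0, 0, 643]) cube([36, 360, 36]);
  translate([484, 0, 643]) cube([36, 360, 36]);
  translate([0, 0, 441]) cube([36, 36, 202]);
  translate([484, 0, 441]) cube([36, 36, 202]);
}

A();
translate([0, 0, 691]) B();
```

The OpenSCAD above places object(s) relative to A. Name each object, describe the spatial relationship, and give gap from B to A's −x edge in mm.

A is a table. B is a chair. The chair is on top of the table. The gap from the chair to the table's −x edge is 0 mm.

The chair's min-x is at 0; the table's min-x is 0; gap = 0 mm.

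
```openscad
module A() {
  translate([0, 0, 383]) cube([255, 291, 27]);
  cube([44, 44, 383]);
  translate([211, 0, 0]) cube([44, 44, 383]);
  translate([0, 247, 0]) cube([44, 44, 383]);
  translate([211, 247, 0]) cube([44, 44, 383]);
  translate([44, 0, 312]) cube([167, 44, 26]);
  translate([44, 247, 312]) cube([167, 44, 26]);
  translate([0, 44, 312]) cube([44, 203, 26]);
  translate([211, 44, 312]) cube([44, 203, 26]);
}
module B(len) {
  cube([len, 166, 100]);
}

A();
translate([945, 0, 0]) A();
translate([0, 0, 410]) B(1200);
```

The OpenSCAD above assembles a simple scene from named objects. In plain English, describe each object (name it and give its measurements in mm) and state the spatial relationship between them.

A is a four-legged stool. The seat is 255×291 mm, 27 mm thick, top at z = 410 mm. It stands on four square legs, each 44×44 mm in cross-section, from z = 0 to the seat underside, each flush with a corner of the seat. Four stretchers, 44 mm wide and 26 mm tall, connect adjacent legs with their undersides at z = 312 mm, each running between the inner faces of the legs it joins and aligned with the legs' outer faces on the other axis.

B is a rectangular beam 1200 mm long (x), 166 mm deep (y), 100 mm thick (z).

The beam spans the tops of two stools placed 690 mm apart, resting at z = 410 mm.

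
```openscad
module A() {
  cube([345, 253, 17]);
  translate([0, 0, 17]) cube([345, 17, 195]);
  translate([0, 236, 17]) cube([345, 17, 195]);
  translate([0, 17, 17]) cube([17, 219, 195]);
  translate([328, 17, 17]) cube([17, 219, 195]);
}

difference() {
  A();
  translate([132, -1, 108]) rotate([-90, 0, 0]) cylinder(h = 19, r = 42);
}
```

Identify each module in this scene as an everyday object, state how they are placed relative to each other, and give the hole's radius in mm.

The subtracted cylinder has r = 42 mm.

A is an open box. The open box has a circular hole through its front wall. The hole's radius is 42 mm.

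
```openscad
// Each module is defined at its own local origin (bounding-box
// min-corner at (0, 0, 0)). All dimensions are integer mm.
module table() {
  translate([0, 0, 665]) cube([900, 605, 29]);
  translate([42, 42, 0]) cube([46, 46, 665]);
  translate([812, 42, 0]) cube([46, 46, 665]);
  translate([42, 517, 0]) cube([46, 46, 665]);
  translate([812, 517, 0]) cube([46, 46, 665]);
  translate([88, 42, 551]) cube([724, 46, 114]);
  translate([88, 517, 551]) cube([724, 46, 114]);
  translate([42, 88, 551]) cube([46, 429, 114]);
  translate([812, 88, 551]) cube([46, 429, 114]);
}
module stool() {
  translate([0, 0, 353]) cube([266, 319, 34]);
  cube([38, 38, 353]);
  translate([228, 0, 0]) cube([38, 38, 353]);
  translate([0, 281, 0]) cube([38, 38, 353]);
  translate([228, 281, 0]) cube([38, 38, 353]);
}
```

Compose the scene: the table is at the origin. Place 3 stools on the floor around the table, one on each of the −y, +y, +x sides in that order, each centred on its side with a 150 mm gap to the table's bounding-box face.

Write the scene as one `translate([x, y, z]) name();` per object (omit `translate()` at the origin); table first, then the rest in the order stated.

table();
translate([317, -469, 0]) stool();
translate([317, 755, 0]) stool();
translate([1050, 143, 0]) stool();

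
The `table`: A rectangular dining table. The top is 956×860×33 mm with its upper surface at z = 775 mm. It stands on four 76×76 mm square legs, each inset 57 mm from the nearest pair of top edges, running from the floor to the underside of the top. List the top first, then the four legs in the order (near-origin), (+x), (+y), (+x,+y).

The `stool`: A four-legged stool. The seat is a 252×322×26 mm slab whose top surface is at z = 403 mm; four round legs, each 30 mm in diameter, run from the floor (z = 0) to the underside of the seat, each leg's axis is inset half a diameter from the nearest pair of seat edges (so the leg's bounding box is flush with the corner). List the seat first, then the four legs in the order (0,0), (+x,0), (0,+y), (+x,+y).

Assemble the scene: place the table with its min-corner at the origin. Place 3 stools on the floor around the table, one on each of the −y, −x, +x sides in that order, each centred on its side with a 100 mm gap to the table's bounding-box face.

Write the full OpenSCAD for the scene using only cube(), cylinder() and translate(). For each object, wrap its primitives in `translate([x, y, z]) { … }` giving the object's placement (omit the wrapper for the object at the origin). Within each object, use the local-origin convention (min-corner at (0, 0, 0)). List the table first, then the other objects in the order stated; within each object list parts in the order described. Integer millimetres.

translate([0, 0, 742]) cube([956, 860, 33]);
translate([57, 57, 0]) cube([76, 76, 742]);
translate([823, 57, 0]) cube([76, 76, 742]);
translate([57, 727, 0]) cube([76, 76, 742]);
translate([823, 727, 0]) cube([76, 76, 742]);
translate([352, -422, 0]) {
  translate([0, 0, 377]) cube([252, 322, 26]);
  translate([15, 15, 0]) cylinder(h = 377, r = 15);
  translate([237, 15, 0]) cylinder(h = 377, r = 15);
  translate([15, 307, 0]) cylinder(h = 377, r = 15);
  translate([237, 307, 0]) cylinder(h = 377, r = 15);
}
translate([-352, 269, 0]) {
  translate([0, 0, 377]) cube([252, 322, 26]);
  translate([15, 15, 0]) cylinder(h = 377, r = 15);
  translate([237, 15, 0]) cylinder(h = 377, r = 15);
  translate([15, 307, 0]) cylinder(h = 377, r = 15);
  translate([237, 307, 0]) cylinder(h = 377, r = 15);
}
translate([1056, 269, 0]) {
  translate([0, 0, 377]) cube([252, 322, 26]);
  translate([15, 15, 0]) cylinder(h = 377, r = 15);
  translate([237, 15, 0]) cylinder(h = 377, r = 15);
  translate([15, 307, 0]) cylinder(h = 377, r = 15);
  translate([237, 307, 0]) cylinder(h = 377, r = 15);
}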